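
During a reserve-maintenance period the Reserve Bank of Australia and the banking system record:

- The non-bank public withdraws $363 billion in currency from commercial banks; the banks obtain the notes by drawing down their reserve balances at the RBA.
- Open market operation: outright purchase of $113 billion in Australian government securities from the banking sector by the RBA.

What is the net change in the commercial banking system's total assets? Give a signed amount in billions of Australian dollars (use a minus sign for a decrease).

-$363 billion

RBA balance sheet:
  Assets:      Securities +$113B
  Liabilities: Bank reserves −$250B, Currency in circulation +$363B
Commercial banking system:
  Assets:      Reserves at CB −$250B, Securities −$113B
  Liabilities: Checkable deposits −$363B
Change in total bank assets = -$363 billion.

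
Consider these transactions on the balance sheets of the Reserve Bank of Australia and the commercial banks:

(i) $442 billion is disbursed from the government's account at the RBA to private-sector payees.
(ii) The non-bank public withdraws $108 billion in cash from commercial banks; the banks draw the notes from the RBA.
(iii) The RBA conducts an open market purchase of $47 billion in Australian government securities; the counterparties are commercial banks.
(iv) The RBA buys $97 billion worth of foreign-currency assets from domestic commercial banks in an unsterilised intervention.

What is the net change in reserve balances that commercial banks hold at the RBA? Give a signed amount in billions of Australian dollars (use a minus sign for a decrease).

RBA balance sheet:
  Assets:      Securities +$47B, Foreign assets +$97B
  Liabilities: Bank reserves +$478B, Currency in circulation +$108B, Government deposits −$442B
Commercial banking system:
  Assets:      Reserves at CB +$478B, Securities −$47B, Foreign assets −$97B
  Liabilities: Checkable deposits +$334B
So the change in reserve balances that commercial banks hold at the RBA is +$478 billion.

+$478 billion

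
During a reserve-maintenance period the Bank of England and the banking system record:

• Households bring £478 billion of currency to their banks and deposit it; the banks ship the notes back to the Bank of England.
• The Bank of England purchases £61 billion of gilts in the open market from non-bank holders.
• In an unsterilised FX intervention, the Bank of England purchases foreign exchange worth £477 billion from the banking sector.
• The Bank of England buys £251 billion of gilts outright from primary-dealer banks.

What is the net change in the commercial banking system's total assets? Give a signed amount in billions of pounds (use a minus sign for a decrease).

+£539 billion

Bank of England balance sheet:
  Assets:      Securities +£312B, Foreign assets +£477B
  Liabilities: Bank reserves +£1267B, Currency in circulation −£478B
Commercial banking system:
  Assets:      Reserves at CB +£1267B, Securities −£251B, Foreign assets −£477B
  Liabilities: Checkable deposits +£539B
Change in total bank assets = +£539 billion.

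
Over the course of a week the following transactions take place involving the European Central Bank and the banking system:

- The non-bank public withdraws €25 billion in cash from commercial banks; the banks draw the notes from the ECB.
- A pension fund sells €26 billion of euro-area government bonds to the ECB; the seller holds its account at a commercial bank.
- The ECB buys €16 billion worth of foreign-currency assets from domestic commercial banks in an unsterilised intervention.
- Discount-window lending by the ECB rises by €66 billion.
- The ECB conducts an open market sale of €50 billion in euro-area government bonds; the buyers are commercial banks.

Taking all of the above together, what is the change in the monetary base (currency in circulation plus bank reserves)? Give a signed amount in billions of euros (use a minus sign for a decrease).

+€58 billion

ECB balance sheet:
  Assets:      Securities −€24B, Loans to banks +€66B, Foreign assets +€16B
  Liabilities: Bank reserves +€33B, Currency in circulation +€25B
Monetary base = currency + reserves: +€25B + (+€33B) = +€58 billion.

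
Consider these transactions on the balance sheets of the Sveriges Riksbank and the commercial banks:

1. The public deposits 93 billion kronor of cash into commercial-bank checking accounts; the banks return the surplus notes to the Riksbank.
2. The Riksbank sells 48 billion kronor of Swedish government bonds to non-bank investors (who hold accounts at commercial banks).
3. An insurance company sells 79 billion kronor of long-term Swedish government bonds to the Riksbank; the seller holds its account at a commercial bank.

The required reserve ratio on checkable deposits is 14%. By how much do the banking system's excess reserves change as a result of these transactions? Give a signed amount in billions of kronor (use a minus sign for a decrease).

Currency deposit 93 billion kronor: reserves +93B, deposits +93B.
Asset sale (to non-banks) 48 billion kronor: reserves −48B, deposits −48B.
Asset purchase (from non-banks) 79 billion kronor: reserves +79B, deposits +79B.
Totals: Δreserves = +124B, Δdeposits = +124B.
Δrequired reserves = 14% × +124B = +17.36B.
Δexcess reserves = Δreserves − Δrequired = +124B − (+17.36B) = +106.64 billion.

+106.64 billion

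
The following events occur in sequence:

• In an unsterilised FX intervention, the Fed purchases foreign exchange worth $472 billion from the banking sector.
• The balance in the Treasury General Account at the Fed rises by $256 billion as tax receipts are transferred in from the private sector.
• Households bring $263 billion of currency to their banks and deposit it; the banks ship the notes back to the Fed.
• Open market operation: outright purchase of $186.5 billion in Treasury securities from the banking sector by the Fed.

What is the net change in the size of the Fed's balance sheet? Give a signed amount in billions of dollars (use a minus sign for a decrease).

Fed balance sheet:
  Assets:      Securities +$186.5B, Foreign assets +$472B
  Liabilities: Bank reserves +$665.5B, Currency in circulation −$263B, Government deposits +$256B
Change in total Fed assets = +$658.5 billion.

+$658.5 billion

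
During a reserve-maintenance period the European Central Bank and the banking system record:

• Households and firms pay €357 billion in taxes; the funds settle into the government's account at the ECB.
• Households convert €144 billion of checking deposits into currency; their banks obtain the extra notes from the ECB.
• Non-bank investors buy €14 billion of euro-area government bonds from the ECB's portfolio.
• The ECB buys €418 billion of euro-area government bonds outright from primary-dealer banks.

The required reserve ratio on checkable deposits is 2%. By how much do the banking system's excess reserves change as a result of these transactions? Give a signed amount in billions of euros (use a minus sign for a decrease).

-€86.7 billion

Government account inflow €357 billion: reserves −€357B, deposits −€357B.
Currency withdrawal €144 billion: reserves −€144B, deposits −€144B.
Asset sale (to non-banks) €14 billion: reserves −€14B, deposits −€14B.
OMO purchase (from banks) €418 billion: reserves +€418B, deposits 0.
Totals: Δreserves = −€97B, Δdeposits = −€515B.
Δrequired reserves = 2% × −€515B = −€10.3B.
Δexcess reserves = Δreserves − Δrequired = −€97B − (−€10.3B) = -€86.7 billion.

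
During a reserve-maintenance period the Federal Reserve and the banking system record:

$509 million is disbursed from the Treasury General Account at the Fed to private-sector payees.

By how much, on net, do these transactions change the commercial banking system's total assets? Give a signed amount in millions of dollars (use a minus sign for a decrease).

Fed balance sheet:
  Assets:      no change
  Liabilities: Bank reserves +$509M, Government deposits −$509M
Commercial banking system:
  Assets:      Reserves at CB +$509M
  Liabilities: Checkable deposits +$509M
Change in total bank assets = +$509 million.

+$509 million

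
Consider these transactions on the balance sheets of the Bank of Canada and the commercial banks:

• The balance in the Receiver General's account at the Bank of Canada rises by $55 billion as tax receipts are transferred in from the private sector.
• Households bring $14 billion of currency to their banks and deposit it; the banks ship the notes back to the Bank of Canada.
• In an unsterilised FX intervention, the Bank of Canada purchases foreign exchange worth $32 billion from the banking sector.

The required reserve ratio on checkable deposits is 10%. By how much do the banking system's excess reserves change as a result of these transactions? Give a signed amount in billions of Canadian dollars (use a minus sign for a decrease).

-$4.9 billion

Government account inflow $55 billion: reserves −$55B, deposits −$55B.
Currency deposit $14 billion: reserves +$14B, deposits +$14B.
FX purchase $32 billion: reserves +$32B, deposits 0.
Totals: Δreserves = −$9B, Δdeposits = −$41B.
Δrequired reserves = 10% × −$41B = −$4.1B.
Δexcess reserves = Δreserves − Δrequired = −$9B − (−$4.1B) = -$4.9 billion.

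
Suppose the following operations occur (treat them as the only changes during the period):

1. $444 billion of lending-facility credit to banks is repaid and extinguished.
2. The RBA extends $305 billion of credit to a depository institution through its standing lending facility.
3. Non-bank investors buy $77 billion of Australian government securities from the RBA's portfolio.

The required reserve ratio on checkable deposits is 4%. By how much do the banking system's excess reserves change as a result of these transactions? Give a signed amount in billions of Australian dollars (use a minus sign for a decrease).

-$212.92 billion

Discount-window repayment $444 billion: reserves −$444B, deposits 0.
Discount-window loan $305 billion: reserves +$305B, deposits 0.
Asset sale (to non-banks) $77 billion: reserves −$77B, deposits −$77B.
Totals: Δreserves = −$216B, Δdeposits = −$77B.
Δrequired reserves = 4% × −$77B = −$3.08B.
Δexcess reserves = Δreserves − Δrequired = −$216B − (−$3.08B) = -$212.92 billion.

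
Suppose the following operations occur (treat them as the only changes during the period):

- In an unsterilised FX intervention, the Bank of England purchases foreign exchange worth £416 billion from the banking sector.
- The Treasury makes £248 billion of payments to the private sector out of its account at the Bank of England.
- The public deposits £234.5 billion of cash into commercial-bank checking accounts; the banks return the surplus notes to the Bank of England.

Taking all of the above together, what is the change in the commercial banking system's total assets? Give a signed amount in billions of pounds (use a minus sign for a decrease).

Bank of England balance sheet:
  Assets:      Foreign assets +£416B
  Liabilities: Bank reserves +£898.5B, Currency in circulation −£234.5B, Government deposits −£248B
Commercial banking system:
  Assets:      Reserves at CB +£898.5B, Foreign assets −£416B
  Liabilities: Checkable deposits +£482.5B
Change in total bank assets = +£482.5 billion.

+£482.5 billion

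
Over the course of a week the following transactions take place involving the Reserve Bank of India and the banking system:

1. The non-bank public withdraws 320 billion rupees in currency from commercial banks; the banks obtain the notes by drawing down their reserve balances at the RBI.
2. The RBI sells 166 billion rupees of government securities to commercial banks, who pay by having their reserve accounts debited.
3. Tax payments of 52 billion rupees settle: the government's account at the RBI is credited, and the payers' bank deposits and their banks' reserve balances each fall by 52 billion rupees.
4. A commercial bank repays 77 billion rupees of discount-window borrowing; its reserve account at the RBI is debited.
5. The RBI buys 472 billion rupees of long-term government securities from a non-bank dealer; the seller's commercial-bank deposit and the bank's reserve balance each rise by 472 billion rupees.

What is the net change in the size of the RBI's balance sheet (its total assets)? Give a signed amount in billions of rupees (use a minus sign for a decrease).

+229 billion

Currency withdrawal 320 billion rupees: only the composition of liabilities changes → 0.
OMO sale (to banks) 166 billion rupees: an RBI asset is shed → −166B.
Government account inflow 52 billion rupees: only the composition of liabilities changes → 0.
Discount-window repayment 77 billion rupees: an RBI asset is shed → −77B.
Asset purchase (from non-banks) 472 billion rupees: an RBI asset is acquired → +472B.
Net: 0 − 166 + 0 − 77 + 472 = +229 billion.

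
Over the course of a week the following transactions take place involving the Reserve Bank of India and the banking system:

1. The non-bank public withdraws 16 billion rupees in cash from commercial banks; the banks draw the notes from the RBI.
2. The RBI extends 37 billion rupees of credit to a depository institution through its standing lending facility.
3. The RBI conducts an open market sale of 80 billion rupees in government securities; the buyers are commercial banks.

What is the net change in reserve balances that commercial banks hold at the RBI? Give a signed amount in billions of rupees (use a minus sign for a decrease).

-59 billion

Currency withdrawal 16 billion rupees: banks swap reserves for currency → −16B.
Discount-window loan 37 billion rupees: the loan is credited to the bank's reserve account → +37B.
OMO sale (to banks) 80 billion rupees: the buying banks pay out of their reserve balances → −80B.
Net: −16 + 37 − 80 = -59 billion.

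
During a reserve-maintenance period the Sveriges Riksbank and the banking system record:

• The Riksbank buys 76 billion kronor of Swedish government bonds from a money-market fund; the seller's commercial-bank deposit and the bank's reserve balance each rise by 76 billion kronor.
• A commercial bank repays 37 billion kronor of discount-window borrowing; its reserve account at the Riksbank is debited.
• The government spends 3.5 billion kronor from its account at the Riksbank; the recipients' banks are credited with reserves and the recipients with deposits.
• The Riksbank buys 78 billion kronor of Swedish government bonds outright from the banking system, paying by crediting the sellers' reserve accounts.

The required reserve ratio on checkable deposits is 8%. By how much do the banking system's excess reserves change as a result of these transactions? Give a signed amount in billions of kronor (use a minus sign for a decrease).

+114.14 billion

Asset purchase (from non-banks) 76 billion kronor: reserves +76B, deposits +76B.
Discount-window repayment 37 billion kronor: reserves −37B, deposits 0.
Government spending 3.5 billion kronor: reserves +3.5B, deposits +3.5B.
OMO purchase (from banks) 78 billion kronor: reserves +78B, deposits 0.
Totals: Δreserves = +120.5B, Δdeposits = +79.5B.
Δrequired reserves = 8% × +79.5B = +6.36B.
Δexcess reserves = Δreserves − Δrequired = +120.5B − (+6.36B) = +114.14 billion.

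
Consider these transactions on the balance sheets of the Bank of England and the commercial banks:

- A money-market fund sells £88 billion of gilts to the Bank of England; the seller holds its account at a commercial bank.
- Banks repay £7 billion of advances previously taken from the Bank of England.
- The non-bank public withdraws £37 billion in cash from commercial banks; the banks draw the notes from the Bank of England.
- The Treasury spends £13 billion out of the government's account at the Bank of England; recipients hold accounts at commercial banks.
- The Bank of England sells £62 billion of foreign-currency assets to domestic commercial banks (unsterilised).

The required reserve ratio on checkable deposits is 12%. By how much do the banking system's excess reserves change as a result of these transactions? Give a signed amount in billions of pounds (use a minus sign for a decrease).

-£12.68 billion

Asset purchase (from non-banks) £88 billion: reserves +£88B, deposits +£88B.
Discount-window repayment £7 billion: reserves −£7B, deposits 0.
Currency withdrawal £37 billion: reserves −£37B, deposits −£37B.
Government spending £13 billion: reserves +£13B, deposits +£13B.
FX sale £62 billion: reserves −£62B, deposits 0.
Totals: Δreserves = −£5B, Δdeposits = +£64B.
Δrequired reserves = 12% × +£64B = +£7.68B.
Δexcess reserves = Δreserves − Δrequired = −£5B − (+£7.68B) = -£12.68 billion.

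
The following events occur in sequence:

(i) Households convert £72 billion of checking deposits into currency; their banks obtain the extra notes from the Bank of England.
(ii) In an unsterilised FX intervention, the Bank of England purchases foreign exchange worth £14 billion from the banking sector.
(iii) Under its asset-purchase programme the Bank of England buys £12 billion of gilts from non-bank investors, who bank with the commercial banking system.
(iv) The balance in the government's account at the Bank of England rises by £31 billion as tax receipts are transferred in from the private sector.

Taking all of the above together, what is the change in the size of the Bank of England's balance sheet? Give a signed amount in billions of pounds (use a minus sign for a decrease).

+£26 billion

Bank of England balance sheet:
  Assets:      Securities +£12B, Foreign assets +£14B
  Liabilities: Bank reserves −£77B, Currency in circulation +£72B, Government deposits +£31B
Change in total Bank of England assets = +£26 billion.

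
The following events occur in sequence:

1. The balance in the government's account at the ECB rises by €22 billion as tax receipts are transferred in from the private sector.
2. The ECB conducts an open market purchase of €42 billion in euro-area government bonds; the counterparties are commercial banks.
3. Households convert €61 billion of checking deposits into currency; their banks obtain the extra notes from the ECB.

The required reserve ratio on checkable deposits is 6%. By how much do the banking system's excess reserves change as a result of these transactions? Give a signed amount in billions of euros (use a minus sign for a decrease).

-€36.02 billion

Government account inflow €22 billion: reserves −€22B, deposits −€22B.
OMO purchase (from banks) €42 billion: reserves +€42B, deposits 0.
Currency withdrawal €61 billion: reserves −€61B, deposits −€61B.
Totals: Δreserves = −€41B, Δdeposits = −€83B.
Δrequired reserves = 6% × −€83B = −€4.98B.
Δexcess reserves = Δreserves − Δrequired = −€41B − (−€4.98B) = -€36.02 billion.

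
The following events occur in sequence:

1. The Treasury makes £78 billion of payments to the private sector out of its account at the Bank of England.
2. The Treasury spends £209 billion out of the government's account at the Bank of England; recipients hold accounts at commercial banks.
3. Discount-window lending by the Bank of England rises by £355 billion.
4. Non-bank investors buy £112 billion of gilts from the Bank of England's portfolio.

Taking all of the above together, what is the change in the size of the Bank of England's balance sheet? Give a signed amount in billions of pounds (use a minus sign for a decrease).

Government spending £78 billion: only the composition of liabilities changes → 0.
Government spending £209 billion: only the composition of liabilities changes → 0.
Discount-window loan £355 billion: a Bank of England asset is acquired → +£355B.
Asset sale (to non-banks) £112 billion: a Bank of England asset is shed → −£112B.
Net: 0 + 0 + 355 − 112 = +£243 billion.

+£243 billion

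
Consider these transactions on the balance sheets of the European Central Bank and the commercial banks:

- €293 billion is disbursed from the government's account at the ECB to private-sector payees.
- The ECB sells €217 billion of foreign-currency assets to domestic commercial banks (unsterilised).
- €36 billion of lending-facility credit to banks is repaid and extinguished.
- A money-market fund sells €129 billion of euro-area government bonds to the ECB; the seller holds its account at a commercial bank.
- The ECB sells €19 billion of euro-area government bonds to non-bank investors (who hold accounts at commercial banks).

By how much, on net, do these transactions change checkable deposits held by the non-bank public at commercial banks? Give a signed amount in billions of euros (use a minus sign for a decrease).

+€403 billion

Government spending €293 billion: non-bank counterparties' bank balances rise → +€293B.
FX sale €217 billion: the counterparty is a bank, so public deposits are unchanged → 0.
Discount-window repayment €36 billion: the counterparty is a bank, so public deposits are unchanged → 0.
Asset purchase (from non-banks) €129 billion: non-bank counterparties' bank balances rise → +€129B.
Asset sale (to non-banks) €19 billion: non-bank counterparties' bank balances fall → −€19B.
Net: 293 + 0 + 0 + 129 − 19 = +€403 billion.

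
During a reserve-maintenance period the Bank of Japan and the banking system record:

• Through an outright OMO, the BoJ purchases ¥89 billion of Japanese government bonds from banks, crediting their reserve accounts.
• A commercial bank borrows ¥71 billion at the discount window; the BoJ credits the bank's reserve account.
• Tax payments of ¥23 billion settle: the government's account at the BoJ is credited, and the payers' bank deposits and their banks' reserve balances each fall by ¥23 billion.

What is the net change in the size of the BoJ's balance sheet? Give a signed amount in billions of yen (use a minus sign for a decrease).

+¥160 billion

BoJ balance sheet:
  Assets:      Securities +¥89B, Loans to banks +¥71B
  Liabilities: Bank reserves +¥137B, Government deposits +¥23B
Change in total BoJ assets = +¥160 billion.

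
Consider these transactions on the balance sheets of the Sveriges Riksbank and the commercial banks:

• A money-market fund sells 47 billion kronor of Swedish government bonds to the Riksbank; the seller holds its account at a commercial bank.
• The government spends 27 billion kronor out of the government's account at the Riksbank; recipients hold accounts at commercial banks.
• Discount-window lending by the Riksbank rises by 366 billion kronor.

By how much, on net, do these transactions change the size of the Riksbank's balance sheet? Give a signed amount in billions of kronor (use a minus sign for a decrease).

+413 billion

Asset purchase (from non-banks) 47 billion kronor: a Riksbank asset is acquired → +47B.
Government spending 27 billion kronor: only the composition of liabilities changes → 0.
Discount-window loan 366 billion kronor: a Riksbank asset is acquired → +366B.
Net: 47 + 0 + 366 = +413 billion.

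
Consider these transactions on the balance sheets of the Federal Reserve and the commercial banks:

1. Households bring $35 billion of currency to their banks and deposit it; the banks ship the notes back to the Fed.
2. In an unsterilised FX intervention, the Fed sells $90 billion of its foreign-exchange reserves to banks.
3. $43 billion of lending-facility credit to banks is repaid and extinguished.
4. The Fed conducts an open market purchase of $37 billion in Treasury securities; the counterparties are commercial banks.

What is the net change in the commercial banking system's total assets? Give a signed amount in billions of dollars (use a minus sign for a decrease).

Fed balance sheet:
  Assets:      Securities +$37B, Loans to banks −$43B, Foreign assets −$90B
  Liabilities: Bank reserves −$61B, Currency in circulation −$35B
Commercial banking system:
  Assets:      Reserves at CB −$61B, Securities −$37B, Foreign assets +$90B
  Liabilities: Checkable deposits +$35B, Borrowings from CB −$43B
Change in total bank assets = -$8 billion.

-$8 billion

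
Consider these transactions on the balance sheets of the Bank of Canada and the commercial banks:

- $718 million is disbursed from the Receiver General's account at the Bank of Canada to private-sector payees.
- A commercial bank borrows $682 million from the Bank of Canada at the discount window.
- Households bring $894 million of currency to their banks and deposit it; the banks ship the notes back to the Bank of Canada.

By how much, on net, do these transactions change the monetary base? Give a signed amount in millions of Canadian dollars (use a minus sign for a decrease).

+$1400 million

Bank of Canada balance sheet:
  Assets:      Loans to banks +$682M
  Liabilities: Bank reserves +$2294M, Currency in circulation −$894M, Government deposits −$718M
Commercial banking system:
  Assets:      Reserves at CB +$2294M
  Liabilities: Checkable deposits +$1612M, Borrowings from CB +$682M
Monetary base = currency + reserves: −$894M + (+$2294M) = +$1400 million.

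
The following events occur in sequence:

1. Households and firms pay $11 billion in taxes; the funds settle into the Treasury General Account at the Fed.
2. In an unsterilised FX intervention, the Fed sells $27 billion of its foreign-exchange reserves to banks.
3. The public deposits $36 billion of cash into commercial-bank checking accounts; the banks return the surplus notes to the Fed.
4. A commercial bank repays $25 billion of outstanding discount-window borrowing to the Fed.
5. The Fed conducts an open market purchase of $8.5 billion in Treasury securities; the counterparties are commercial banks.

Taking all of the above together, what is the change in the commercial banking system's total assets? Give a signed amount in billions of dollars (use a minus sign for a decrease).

Fed balance sheet:
  Assets:      Securities +$8.5B, Loans to banks −$25B, Foreign assets −$27B
  Liabilities: Bank reserves −$18.5B, Currency in circulation −$36B, Government deposits +$11B
Commercial banking system:
  Assets:      Reserves at CB −$18.5B, Securities −$8.5B, Foreign assets +$27B
  Liabilities: Checkable deposits +$25B, Borrowings from CB −$25B
Change in total bank assets = $0 (no change).

$0 (no change)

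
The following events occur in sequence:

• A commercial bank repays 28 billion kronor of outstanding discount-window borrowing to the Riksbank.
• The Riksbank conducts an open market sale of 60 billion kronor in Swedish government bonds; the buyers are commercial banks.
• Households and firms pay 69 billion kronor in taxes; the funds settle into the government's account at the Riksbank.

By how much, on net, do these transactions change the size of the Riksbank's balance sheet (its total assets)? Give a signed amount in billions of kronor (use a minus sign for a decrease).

-88 billion

Discount-window repayment 28 billion kronor: a Riksbank asset is shed → −28B.
OMO sale (to banks) 60 billion kronor: a Riksbank asset is shed → −60B.
Government account inflow 69 billion kronor: only the composition of liabilities changes → 0.
Net: −28 − 60 + 0 = -88 billion.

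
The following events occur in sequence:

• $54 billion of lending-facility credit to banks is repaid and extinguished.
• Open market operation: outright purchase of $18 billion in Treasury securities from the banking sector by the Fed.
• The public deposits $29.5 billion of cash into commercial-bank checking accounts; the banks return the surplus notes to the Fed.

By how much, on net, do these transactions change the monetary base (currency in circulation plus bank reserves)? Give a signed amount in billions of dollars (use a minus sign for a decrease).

-$36 billion

Discount-window repayment $54 billion: Fed balance sheet contracts → −$54B.
OMO purchase (from banks) $18 billion: Fed balance sheet expands → +$18B.
Currency deposit $29.5 billion: just a shift between currency and reserves — both are base money → 0.
Net: −54 + 18 + 0 = -$36 billion.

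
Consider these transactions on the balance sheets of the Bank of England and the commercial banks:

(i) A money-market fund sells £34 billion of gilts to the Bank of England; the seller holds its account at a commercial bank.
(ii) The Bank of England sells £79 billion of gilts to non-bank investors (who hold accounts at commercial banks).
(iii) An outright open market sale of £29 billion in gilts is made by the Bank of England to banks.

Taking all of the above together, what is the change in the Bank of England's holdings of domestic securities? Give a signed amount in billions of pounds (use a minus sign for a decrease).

Bank of England balance sheet:
  Assets:      Securities −£74B
  Liabilities: Bank reserves −£74B
Commercial banking system:
  Assets:      Reserves at CB −£74B, Securities +£29B
  Liabilities: Checkable deposits −£45B
So the change in the Bank of England's holdings of domestic securities is -£74 billion.

-£74 billion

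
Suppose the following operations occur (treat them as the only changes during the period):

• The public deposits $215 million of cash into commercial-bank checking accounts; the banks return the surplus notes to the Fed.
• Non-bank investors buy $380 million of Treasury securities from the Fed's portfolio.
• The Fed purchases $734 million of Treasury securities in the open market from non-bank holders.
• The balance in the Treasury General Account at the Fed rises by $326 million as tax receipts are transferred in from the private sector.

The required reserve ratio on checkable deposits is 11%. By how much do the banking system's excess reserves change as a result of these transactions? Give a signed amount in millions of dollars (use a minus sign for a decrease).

Currency deposit $215 million: reserves +$215M, deposits +$215M.
Asset sale (to non-banks) $380 million: reserves −$380M, deposits −$380M.
Asset purchase (from non-banks) $734 million: reserves +$734M, deposits +$734M.
Government account inflow $326 million: reserves −$326M, deposits −$326M.
Totals: Δreserves = +$243M, Δdeposits = +$243M.
Δrequired reserves = 11% × +$243M = +$26.73M.
Δexcess reserves = Δreserves − Δrequired = +$243M − (+$26.73M) = +$216.27 million.

+$216.27 million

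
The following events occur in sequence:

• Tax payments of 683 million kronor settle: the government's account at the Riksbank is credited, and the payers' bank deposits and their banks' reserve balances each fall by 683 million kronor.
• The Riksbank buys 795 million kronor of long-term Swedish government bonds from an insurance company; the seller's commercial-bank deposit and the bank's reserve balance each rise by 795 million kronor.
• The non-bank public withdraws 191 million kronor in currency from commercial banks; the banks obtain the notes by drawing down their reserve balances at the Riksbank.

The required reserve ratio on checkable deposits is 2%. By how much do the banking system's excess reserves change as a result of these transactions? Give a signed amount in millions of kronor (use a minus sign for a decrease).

Government account inflow 683 million kronor: reserves −683M, deposits −683M.
Asset purchase (from non-banks) 795 million kronor: reserves +795M, deposits +795M.
Currency withdrawal 191 million kronor: reserves −191M, deposits −191M.
Totals: Δreserves = −79M, Δdeposits = −79M.
Δrequired reserves = 2% × −79M = −1.58M.
Δexcess reserves = Δreserves − Δrequired = −79M − (−1.58M) = -77.42 million.

-77.42 million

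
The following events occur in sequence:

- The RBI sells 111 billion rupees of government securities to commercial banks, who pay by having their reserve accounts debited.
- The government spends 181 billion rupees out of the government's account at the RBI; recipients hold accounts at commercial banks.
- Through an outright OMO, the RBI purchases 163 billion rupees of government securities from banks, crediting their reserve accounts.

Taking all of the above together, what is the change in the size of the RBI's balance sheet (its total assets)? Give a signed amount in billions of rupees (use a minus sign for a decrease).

+52 billion

OMO sale (to banks) 111 billion rupees: an RBI asset is shed → −111B.
Government spending 181 billion rupees: only the composition of liabilities changes → 0.
OMO purchase (from banks) 163 billion rupees: an RBI asset is acquired → +163B.
Net: −111 + 0 + 163 = +52 billion.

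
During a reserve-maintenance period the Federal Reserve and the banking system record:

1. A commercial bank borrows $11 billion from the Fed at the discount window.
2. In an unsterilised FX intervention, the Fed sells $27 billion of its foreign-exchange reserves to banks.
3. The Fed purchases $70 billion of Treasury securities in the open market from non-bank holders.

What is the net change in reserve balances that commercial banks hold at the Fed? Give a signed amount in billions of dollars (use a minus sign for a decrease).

+$54 billion

Discount-window loan $11 billion: the loan is credited to the bank's reserve account → +$11B.
FX sale $27 billion: the buying banks pay out of their reserve balances → −$27B.
Asset purchase (from non-banks) $70 billion: the Fed pays by crediting reserve accounts → +$70B.
Net: 11 − 27 + 70 = +$54 billion.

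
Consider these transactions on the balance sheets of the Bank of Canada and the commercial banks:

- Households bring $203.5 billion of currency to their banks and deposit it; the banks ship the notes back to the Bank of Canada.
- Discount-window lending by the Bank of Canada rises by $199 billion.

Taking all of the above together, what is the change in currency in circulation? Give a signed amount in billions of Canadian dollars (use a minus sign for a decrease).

Currency deposit $203.5 billion: notes return to the central bank → −$203.5B.
Discount-window loan $199 billion: no currency enters or leaves circulation → 0.
Net: −203.5 + 0 = -$203.5 billion.

-$203.5 billion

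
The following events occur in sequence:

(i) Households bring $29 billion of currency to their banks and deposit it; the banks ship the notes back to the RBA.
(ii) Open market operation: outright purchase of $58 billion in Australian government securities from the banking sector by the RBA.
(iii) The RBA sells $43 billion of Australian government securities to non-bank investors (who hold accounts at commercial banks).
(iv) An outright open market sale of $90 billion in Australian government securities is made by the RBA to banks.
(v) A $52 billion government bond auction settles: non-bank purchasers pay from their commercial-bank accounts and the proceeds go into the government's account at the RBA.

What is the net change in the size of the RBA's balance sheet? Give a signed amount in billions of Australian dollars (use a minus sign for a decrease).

-$75 billion

Currency deposit $29 billion: only the composition of liabilities changes → 0.
OMO purchase (from banks) $58 billion: an RBA asset is acquired → +$58B.
Asset sale (to non-banks) $43 billion: an RBA asset is shed → −$43B.
OMO sale (to banks) $90 billion: an RBA asset is shed → −$90B.
Government account inflow $52 billion: only the composition of liabilities changes → 0.
Net: 0 + 58 − 43 − 90 + 0 = -$75 billion.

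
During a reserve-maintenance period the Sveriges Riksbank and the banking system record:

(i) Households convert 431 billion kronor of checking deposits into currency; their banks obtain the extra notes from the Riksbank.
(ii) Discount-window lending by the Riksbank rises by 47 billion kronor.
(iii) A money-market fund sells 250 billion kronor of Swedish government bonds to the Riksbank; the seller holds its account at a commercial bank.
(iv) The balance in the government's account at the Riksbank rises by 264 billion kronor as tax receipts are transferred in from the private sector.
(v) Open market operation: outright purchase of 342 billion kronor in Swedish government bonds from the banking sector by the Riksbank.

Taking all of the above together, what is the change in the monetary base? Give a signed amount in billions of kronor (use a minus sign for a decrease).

+375 billion

Riksbank balance sheet:
  Assets:      Securities +592B, Loans to banks +47B
  Liabilities: Bank reserves −56B, Currency in circulation +431B, Government deposits +264B
Commercial banking system:
  Assets:      Reserves at CB −56B, Securities −342B
  Liabilities: Checkable deposits −445B, Borrowings from CB +47B
Monetary base = currency + reserves: +431B + (−56B) = +375 billion.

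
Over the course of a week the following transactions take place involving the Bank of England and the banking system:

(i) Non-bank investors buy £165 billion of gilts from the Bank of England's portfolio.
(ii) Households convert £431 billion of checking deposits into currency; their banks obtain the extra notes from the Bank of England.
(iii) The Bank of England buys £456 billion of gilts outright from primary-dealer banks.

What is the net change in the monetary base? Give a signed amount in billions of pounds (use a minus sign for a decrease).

+£291 billion

Bank of England balance sheet:
  Assets:      Securities +£291B
  Liabilities: Bank reserves −£140B, Currency in circulation +£431B
Monetary base = currency + reserves: +£431B + (−£140B) = +£291 billion.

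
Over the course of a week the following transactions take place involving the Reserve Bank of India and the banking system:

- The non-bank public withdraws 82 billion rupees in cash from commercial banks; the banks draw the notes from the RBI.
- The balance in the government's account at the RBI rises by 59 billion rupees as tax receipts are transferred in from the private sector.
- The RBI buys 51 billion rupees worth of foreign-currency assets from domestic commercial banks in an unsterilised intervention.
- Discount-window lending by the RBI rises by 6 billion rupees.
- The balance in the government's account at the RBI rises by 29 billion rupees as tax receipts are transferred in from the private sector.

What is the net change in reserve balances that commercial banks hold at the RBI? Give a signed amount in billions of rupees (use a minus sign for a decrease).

RBI balance sheet:
  Assets:      Loans to banks +6B, Foreign assets +51B
  Liabilities: Bank reserves −113B, Currency in circulation +82B, Government deposits +88B
So the change in reserve balances that commercial banks hold at the RBI is -113 billion.

-113 billion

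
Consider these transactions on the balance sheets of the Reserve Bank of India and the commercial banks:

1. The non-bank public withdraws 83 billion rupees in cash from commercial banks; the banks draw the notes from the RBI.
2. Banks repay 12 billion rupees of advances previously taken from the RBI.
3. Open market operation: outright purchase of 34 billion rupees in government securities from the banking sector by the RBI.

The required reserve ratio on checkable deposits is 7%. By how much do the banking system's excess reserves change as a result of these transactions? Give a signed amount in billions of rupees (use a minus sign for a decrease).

-55.19 billion

Currency withdrawal 83 billion rupees: reserves −83B, deposits −83B.
Discount-window repayment 12 billion rupees: reserves −12B, deposits 0.
OMO purchase (from banks) 34 billion rupees: reserves +34B, deposits 0.
Totals: Δreserves = −61B, Δdeposits = −83B.
Δrequired reserves = 7% × −83B = −5.81B.
Δexcess reserves = Δreserves − Δrequired = −61B − (−5.81B) = -55.19 billion.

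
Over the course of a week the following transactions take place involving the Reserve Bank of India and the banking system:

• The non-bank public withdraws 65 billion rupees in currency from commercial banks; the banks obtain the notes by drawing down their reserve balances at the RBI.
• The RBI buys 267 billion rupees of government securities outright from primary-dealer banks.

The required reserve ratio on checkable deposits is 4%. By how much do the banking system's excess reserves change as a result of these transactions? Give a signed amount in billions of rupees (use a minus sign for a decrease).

+204.6 billion

Currency withdrawal 65 billion rupees: reserves −65B, deposits −65B.
OMO purchase (from banks) 267 billion rupees: reserves +267B, deposits 0.
Totals: Δreserves = +202B, Δdeposits = −65B.
Δrequired reserves = 4% × −65B = −2.6B.
Δexcess reserves = Δreserves − Δrequired = +202B − (−2.6B) = +204.6 billion.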